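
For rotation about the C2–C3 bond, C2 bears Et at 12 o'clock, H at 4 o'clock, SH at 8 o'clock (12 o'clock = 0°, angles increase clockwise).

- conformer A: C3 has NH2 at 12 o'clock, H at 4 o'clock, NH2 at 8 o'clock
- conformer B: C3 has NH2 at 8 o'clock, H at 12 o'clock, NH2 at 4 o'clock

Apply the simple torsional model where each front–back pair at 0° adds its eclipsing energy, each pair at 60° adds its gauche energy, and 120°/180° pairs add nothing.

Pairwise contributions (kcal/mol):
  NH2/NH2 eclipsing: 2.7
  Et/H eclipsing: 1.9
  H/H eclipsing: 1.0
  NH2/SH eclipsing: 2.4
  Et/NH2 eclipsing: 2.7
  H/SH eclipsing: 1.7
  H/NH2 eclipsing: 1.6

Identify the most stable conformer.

B

A (eclipsed): Et–NH2 eclipsed, H–H eclipsed, SH–NH2 eclipsed; 2.7 + 1.0 + 2.4 = 6.1 kcal/mol.
B (eclipsed): Et–H eclipsed, H–NH2 eclipsed, SH–NH2 eclipsed; 1.9 + 1.6 + 2.4 = 5.9 kcal/mol.
B has the lowest total (5.9 kcal/mol).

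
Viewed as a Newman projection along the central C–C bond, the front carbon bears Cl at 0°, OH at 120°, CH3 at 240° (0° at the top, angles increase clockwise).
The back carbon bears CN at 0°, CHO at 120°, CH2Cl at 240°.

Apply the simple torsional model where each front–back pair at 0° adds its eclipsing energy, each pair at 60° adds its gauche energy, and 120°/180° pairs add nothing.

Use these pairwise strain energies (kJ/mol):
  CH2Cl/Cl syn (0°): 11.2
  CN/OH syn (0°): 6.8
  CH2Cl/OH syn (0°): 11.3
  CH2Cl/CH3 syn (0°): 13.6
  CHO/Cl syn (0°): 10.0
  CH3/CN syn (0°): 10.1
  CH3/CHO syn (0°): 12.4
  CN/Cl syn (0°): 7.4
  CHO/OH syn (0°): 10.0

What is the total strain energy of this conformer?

31.0 kJ/mol

This conformer (eclipsed): Cl(0°)/CN(0°) eclipsed 7.4; OH(120°)/CHO(120°) eclipsed 10.0; CH3(240°)/CH2Cl(240°) eclipsed 13.6 → 31.0 kJ/mol.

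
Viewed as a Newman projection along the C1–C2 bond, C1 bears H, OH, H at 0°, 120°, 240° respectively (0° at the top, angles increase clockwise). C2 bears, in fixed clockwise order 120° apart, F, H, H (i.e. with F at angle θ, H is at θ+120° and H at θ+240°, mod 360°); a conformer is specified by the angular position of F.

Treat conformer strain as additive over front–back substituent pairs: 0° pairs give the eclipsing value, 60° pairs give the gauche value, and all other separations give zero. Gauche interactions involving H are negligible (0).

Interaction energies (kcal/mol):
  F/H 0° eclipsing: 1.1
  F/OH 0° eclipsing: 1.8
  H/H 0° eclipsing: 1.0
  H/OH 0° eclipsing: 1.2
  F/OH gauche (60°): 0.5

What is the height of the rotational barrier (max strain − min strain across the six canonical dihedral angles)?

F at 0° (eclipsed): H–F eclipsed, OH–H eclipsed, H–H eclipsed; 1.1 + 1.2 + 1.0 = 3.3 kcal/mol.
F at 60° (staggered): OH–F gauche; 0.5 = 0.5 kcal/mol.
F at 120° (eclipsed): H–H eclipsed, OH–F eclipsed, H–H eclipsed; 1.0 + 1.8 + 1.0 = 3.8 kcal/mol.
F at 180° (staggered): OH–F gauche; 0.5 = 0.5 kcal/mol.
F at 240° (eclipsed): H–H eclipsed, OH–H eclipsed, H–F eclipsed; 1.0 + 1.2 + 1.1 = 3.3 kcal/mol.
F at 300° (staggered): no non-H gauche contacts → 0.0 kcal/mol.
Max at 120° (3.8 kcal/mol), min at 300° (0.0 kcal/mol); barrier = 3.8 kcal/mol.

3.8 kcal/mol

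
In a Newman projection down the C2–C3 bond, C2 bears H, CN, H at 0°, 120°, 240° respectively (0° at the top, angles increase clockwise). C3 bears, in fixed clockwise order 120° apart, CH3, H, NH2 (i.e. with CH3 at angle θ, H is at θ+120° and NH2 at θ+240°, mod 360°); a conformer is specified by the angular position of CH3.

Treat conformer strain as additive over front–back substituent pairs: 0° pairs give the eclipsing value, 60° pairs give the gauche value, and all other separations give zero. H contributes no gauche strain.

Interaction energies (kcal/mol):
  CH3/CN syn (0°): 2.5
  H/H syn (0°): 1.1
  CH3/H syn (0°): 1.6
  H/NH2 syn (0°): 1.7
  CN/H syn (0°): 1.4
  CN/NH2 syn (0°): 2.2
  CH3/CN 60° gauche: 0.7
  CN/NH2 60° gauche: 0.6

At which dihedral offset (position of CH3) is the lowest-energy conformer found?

CH3 at 0° is eclipsed. H at 0° is eclipsed with CH3 at 0° (1.6); CN at 120° is eclipsed with H at 120° (1.4); H at 240° is eclipsed with NH2 at 240° (1.7). Total 4.7 kcal/mol.
CH3 at 60° is staggered. CN at 120° is gauche with CH3 at 60° (0.7). Total 0.7 kcal/mol.
CH3 at 120° is eclipsed. H at 0° is eclipsed with NH2 at 0° (1.7); CN at 120° is eclipsed with CH3 at 120° (2.5); H at 240° is eclipsed with H at 240° (1.1). Total 5.3 kcal/mol.
CH3 at 180° is staggered. CN at 120° is gauche with CH3 at 180° (0.7); CN at 120° is gauche with NH2 at 60° (0.6). Total 1.3 kcal/mol.
CH3 at 240° is eclipsed. H at 0° is eclipsed with H at 0° (1.1); CN at 120° is eclipsed with NH2 at 120° (2.2); H at 240° is eclipsed with CH3 at 240° (1.6). Total 4.9 kcal/mol.
CH3 at 300° is staggered. CN at 120° is gauche with NH2 at 180° (0.6). Total 0.6 kcal/mol.
The minimum (0.6 kcal/mol) occurs with CH3 at 300°.

300°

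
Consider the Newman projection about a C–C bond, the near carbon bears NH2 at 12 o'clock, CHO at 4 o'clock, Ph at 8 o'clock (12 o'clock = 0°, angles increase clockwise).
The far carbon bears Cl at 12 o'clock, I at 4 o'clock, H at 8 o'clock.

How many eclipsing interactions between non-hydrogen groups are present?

Non-H eclipsing pairs: NH2(0°)/Cl(0°); CHO(120°)/I(120°) — 2 interactions.

2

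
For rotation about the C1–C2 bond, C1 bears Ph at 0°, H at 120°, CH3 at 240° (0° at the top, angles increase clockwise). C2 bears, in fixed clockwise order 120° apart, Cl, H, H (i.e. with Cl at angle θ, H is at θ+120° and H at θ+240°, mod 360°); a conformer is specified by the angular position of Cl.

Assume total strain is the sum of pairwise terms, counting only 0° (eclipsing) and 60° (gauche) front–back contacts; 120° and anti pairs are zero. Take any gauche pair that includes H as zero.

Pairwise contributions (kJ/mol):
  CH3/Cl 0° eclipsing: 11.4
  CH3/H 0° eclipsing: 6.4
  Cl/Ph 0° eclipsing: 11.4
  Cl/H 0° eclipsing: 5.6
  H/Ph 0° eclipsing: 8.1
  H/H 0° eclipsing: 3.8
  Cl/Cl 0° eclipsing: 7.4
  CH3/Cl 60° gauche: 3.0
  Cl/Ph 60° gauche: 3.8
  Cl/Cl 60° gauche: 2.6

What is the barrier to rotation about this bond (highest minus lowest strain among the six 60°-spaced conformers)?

Cl at 0° (eclipsed): Ph–Cl eclipsed, H–H eclipsed, CH3–H eclipsed; 11.4 + 3.8 + 6.4 = 21.6 kJ/mol.
Cl at 60° (staggered): Ph–Cl gauche; 3.8 = 3.8 kJ/mol.
Cl at 120° (eclipsed): Ph–H eclipsed, H–Cl eclipsed, CH3–H eclipsed; 8.1 + 5.6 + 6.4 = 20.1 kJ/mol.
Cl at 180° (staggered): CH3–Cl gauche; 3.0 = 3.0 kJ/mol.
Cl at 240° (eclipsed): Ph–H eclipsed, H–H eclipsed, CH3–Cl eclipsed; 8.1 + 3.8 + 11.4 = 23.3 kJ/mol.
Cl at 300° (staggered): Ph–Cl gauche, CH3–Cl gauche; 3.8 + 3.0 = 6.8 kJ/mol.
Max at 240° (23.3 kJ/mol), min at 180° (3.0 kJ/mol); barrier = 20.3 kJ/mol.

20.3 kJ/mol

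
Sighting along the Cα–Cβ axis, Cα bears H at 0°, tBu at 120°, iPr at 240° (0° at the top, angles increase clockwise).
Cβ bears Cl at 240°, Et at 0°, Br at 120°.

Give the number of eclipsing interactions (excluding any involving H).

2

Non-H eclipsing pairs: tBu(120°)/Br(120°); iPr(240°)/Cl(240°) — 2 interactions.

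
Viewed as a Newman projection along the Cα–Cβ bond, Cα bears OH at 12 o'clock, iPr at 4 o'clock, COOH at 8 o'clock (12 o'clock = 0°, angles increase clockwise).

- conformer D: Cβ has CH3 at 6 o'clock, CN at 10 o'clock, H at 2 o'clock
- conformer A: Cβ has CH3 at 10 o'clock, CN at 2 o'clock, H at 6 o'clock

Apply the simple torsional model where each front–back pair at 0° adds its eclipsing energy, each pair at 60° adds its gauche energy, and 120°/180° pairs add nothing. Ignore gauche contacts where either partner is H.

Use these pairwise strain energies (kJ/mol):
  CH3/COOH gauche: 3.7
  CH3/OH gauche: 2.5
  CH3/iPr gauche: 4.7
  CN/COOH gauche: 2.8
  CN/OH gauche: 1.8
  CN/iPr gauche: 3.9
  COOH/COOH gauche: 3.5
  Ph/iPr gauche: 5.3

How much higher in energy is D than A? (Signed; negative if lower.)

+1.1 kJ/mol

D (staggered): OH(0°)/CN(300°) gauche 1.8; iPr(120°)/CH3(180°) gauche 4.7; COOH(240°)/CH3(180°) gauche 3.7; COOH(240°)/CN(300°) gauche 2.8 → 13.0 kJ/mol.
A (staggered): OH(0°)/CH3(300°) gauche 2.5; OH(0°)/CN(60°) gauche 1.8; iPr(120°)/CN(60°) gauche 3.9; COOH(240°)/CH3(300°) gauche 3.7 → 11.9 kJ/mol.
E(D) − E(A) = 13.0 − 11.9 = +1.1 kJ/mol.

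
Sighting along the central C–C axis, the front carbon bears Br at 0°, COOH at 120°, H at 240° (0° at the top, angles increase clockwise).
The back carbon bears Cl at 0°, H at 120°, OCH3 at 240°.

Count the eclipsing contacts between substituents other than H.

1

Non-H eclipsing pairs: Br(0°)/Cl(0°) — 1 interaction.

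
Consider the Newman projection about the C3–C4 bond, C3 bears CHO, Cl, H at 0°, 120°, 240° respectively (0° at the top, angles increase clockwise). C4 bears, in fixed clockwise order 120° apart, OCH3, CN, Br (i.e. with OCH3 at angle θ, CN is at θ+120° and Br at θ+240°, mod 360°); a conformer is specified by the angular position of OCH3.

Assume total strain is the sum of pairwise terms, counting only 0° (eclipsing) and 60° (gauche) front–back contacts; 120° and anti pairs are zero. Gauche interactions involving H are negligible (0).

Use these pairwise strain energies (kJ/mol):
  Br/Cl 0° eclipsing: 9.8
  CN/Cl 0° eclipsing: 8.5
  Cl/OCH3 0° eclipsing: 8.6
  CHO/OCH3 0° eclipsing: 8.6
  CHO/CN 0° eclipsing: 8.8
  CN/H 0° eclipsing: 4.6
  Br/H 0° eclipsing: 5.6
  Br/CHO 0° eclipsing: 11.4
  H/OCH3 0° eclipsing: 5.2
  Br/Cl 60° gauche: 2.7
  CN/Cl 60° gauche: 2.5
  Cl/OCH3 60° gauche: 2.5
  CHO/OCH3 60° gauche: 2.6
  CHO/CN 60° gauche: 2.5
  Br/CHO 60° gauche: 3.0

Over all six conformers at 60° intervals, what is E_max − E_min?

OCH3 at 0° (eclipsed): CHO–OCH3 eclipsed, Cl–CN eclipsed, H–Br eclipsed; 8.6 + 8.5 + 5.6 = 22.7 kJ/mol.
OCH3 at 60° (staggered): CHO–OCH3 gauche, CHO–Br gauche, Cl–OCH3 gauche, Cl–CN gauche; 2.6 + 3.0 + 2.5 + 2.5 = 10.6 kJ/mol.
OCH3 at 120° (eclipsed): CHO–Br eclipsed, Cl–OCH3 eclipsed, H–CN eclipsed; 11.4 + 8.6 + 4.6 = 24.6 kJ/mol.
OCH3 at 180° (staggered): CHO–CN gauche, CHO–Br gauche, Cl–OCH3 gauche, Cl–Br gauche; 2.5 + 3.0 + 2.5 + 2.7 = 10.7 kJ/mol.
OCH3 at 240° (eclipsed): CHO–CN eclipsed, Cl–Br eclipsed, H–OCH3 eclipsed; 8.8 + 9.8 + 5.2 = 23.8 kJ/mol.
OCH3 at 300° (staggered): CHO–OCH3 gauche, CHO–CN gauche, Cl–CN gauche, Cl–Br gauche; 2.6 + 2.5 + 2.5 + 2.7 = 10.3 kJ/mol.
Max at 120° (24.6 kJ/mol), min at 300° (10.3 kJ/mol); barrier = 14.3 kJ/mol.

14.3 kJ/mol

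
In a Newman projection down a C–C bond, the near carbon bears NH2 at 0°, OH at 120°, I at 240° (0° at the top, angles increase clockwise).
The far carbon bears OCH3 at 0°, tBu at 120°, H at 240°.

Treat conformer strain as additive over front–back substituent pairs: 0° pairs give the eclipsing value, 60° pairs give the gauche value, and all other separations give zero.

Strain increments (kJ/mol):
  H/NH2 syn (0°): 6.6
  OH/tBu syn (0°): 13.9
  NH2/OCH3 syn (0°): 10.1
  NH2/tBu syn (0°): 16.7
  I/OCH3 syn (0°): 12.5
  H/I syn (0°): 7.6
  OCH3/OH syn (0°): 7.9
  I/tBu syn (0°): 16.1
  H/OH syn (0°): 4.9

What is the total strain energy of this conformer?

31.6 kJ/mol

This conformer (eclipsed): NH2–OCH3 eclipsed, OH–tBu eclipsed, I–H eclipsed; 10.1 + 13.9 + 7.6 = 31.6 kJ/mol.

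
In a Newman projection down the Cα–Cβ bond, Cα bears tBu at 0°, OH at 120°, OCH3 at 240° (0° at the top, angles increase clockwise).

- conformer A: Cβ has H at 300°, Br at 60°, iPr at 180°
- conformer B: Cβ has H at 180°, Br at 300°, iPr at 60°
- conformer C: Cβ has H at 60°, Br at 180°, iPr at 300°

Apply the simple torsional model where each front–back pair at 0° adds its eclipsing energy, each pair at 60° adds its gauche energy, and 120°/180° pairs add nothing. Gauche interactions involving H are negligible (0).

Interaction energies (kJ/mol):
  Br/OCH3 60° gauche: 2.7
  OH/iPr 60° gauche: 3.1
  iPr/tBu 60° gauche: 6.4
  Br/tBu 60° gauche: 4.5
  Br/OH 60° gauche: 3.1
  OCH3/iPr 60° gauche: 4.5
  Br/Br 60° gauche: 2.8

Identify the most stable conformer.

A

A is staggered. tBu at 0° is gauche with Br at 60° (4.5); OH at 120° is gauche with Br at 60° (3.1); OH at 120° is gauche with iPr at 180° (3.1); OCH3 at 240° is gauche with iPr at 180° (4.5). Total 15.2 kJ/mol.
B is staggered. tBu at 0° is gauche with Br at 300° (4.5); tBu at 0° is gauche with iPr at 60° (6.4); OH at 120° is gauche with iPr at 60° (3.1); OCH3 at 240° is gauche with Br at 300° (2.7). Total 16.7 kJ/mol.
C is staggered. tBu at 0° is gauche with iPr at 300° (6.4); OH at 120° is gauche with Br at 180° (3.1); OCH3 at 240° is gauche with Br at 180° (2.7); OCH3 at 240° is gauche with iPr at 300° (4.5). Total 16.7 kJ/mol.
A has the lowest total (15.2 kJ/mol).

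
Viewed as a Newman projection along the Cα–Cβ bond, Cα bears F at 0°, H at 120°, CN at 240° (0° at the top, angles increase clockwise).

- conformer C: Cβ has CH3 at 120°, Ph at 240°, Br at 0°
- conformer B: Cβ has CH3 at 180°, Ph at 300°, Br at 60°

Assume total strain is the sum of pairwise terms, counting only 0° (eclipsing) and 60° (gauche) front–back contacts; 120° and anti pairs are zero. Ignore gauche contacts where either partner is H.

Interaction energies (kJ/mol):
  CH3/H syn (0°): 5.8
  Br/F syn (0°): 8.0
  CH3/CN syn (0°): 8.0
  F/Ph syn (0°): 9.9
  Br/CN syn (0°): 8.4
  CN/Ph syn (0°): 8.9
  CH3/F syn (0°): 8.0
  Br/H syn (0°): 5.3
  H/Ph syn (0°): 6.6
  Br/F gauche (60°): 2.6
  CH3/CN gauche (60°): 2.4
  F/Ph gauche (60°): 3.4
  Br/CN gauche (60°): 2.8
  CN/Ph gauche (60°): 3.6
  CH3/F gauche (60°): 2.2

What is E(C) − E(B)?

+10.7 kJ/mol

C (eclipsed): F(0°)/Br(0°) eclipsed 8.0; H(120°)/CH3(120°) eclipsed 5.8; CN(240°)/Ph(240°) eclipsed 8.9 → 22.7 kJ/mol.
B (staggered): F(0°)/Ph(300°) gauche 3.4; F(0°)/Br(60°) gauche 2.6; CN(240°)/CH3(180°) gauche 2.4; CN(240°)/Ph(300°) gauche 3.6 → 12.0 kJ/mol.
E(C) − E(B) = 22.7 − 12.0 = +10.7 kJ/mol.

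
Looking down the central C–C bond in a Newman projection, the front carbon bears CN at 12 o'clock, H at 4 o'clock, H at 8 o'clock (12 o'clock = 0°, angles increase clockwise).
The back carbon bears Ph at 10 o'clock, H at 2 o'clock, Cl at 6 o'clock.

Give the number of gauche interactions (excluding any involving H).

Non-H gauche pairs: CN(0°)/Ph(300°) — 1 interaction.

1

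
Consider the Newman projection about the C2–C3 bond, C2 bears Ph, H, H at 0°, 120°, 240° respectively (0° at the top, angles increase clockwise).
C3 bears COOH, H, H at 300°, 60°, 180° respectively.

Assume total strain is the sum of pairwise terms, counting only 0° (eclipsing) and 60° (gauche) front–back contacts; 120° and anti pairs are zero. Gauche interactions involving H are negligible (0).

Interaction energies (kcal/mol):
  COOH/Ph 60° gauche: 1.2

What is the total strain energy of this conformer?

1.2 kcal/mol

This conformer is staggered. Ph at 0° is gauche with COOH at 300° (1.2). Total 1.2 kcal/mol.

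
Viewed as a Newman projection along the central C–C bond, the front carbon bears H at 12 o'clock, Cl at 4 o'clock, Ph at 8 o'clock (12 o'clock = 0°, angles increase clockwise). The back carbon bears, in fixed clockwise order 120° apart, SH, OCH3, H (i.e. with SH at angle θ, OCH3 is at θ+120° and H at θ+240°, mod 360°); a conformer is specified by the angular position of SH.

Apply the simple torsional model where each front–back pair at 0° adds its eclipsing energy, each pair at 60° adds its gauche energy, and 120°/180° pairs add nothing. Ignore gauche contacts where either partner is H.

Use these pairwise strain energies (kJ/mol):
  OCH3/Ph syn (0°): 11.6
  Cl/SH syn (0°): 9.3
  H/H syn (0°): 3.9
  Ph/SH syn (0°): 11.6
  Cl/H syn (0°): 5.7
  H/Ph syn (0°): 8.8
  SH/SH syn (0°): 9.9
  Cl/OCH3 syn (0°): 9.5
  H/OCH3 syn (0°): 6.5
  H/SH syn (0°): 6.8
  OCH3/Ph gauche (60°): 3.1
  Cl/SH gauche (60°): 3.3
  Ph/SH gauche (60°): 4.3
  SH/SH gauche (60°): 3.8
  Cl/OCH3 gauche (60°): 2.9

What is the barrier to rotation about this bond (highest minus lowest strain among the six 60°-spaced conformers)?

SH at 0° is eclipsed. H at 0° is eclipsed with SH at 0° (6.8); Cl at 120° is eclipsed with OCH3 at 120° (9.5); Ph at 240° is eclipsed with H at 240° (8.8). Total 25.1 kJ/mol.
SH at 60° is staggered. Cl at 120° is gauche with SH at 60° (3.3); Cl at 120° is gauche with OCH3 at 180° (2.9); Ph at 240° is gauche with OCH3 at 180° (3.1). Total 9.3 kJ/mol.
SH at 120° is eclipsed. H at 0° is eclipsed with H at 0° (3.9); Cl at 120° is eclipsed with SH at 120° (9.3); Ph at 240° is eclipsed with OCH3 at 240° (11.6). Total 24.8 kJ/mol.
SH at 180° is staggered. Cl at 120° is gauche with SH at 180° (3.3); Ph at 240° is gauche with SH at 180° (4.3); Ph at 240° is gauche with OCH3 at 300° (3.1). Total 10.7 kJ/mol.
SH at 240° is eclipsed. H at 0° is eclipsed with OCH3 at 0° (6.5); Cl at 120° is eclipsed with H at 120° (5.7); Ph at 240° is eclipsed with SH at 240° (11.6). Total 23.8 kJ/mol.
SH at 300° is staggered. Cl at 120° is gauche with OCH3 at 60° (2.9); Ph at 240° is gauche with SH at 300° (4.3). Total 7.2 kJ/mol.
Max at 0° (25.1 kJ/mol), min at 300° (7.2 kJ/mol); barrier = 17.9 kJ/mol.

17.9 kJ/mol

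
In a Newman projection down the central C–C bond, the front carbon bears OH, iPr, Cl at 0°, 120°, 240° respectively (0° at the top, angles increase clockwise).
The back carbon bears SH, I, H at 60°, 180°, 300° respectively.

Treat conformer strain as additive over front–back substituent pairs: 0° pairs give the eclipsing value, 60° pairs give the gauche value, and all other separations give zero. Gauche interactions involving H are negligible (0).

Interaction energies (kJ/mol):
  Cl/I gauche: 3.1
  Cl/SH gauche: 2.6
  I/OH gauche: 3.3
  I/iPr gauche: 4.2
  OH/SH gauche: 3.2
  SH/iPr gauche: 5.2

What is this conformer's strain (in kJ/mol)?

15.7 kJ/mol

This conformer is staggered. OH at 0° is gauche with SH at 60° (3.2); iPr at 120° is gauche with SH at 60° (5.2); iPr at 120° is gauche with I at 180° (4.2); Cl at 240° is gauche with I at 180° (3.1). Total 15.7 kJ/mol.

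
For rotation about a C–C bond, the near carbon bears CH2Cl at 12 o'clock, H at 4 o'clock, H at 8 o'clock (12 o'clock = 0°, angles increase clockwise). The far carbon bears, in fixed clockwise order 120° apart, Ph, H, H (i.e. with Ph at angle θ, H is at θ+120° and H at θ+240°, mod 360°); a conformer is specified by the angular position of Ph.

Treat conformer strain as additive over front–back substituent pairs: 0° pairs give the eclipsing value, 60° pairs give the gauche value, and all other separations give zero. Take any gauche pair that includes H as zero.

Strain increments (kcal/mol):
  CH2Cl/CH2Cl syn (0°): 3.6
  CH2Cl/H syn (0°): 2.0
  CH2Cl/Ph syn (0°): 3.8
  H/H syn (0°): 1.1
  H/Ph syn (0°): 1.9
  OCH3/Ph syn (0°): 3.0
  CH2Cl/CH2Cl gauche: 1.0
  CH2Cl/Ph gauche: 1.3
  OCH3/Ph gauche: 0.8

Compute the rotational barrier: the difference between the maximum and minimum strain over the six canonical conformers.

6.0 kcal/mol

Ph at 0° (eclipsed): CH2Cl(0°)/Ph(0°) eclipsed 3.8; H(120°)/H(120°) eclipsed 1.1; H(240°)/H(240°) eclipsed 1.1 → 6.0 kcal/mol.
Ph at 60° (staggered): CH2Cl(0°)/Ph(60°) gauche 1.3 → 1.3 kcal/mol.
Ph at 120° (eclipsed): CH2Cl(0°)/H(0°) eclipsed 2.0; H(120°)/Ph(120°) eclipsed 1.9; H(240°)/H(240°) eclipsed 1.1 → 5.0 kcal/mol.
Ph at 180° (staggered): no non-H gauche contacts → 0.0 kcal/mol.
Ph at 240° (eclipsed): CH2Cl(0°)/H(0°) eclipsed 2.0; H(120°)/H(120°) eclipsed 1.1; H(240°)/Ph(240°) eclipsed 1.9 → 5.0 kcal/mol.
Ph at 300° (staggered): CH2Cl(0°)/Ph(300°) gauche 1.3 → 1.3 kcal/mol.
Max at 0° (6.0 kcal/mol), min at 180° (0.0 kcal/mol); barrier = 6.0 kcal/mol.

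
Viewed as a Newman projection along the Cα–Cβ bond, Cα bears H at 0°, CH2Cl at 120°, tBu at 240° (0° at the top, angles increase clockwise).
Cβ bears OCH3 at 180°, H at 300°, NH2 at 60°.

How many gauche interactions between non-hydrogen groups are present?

Non-H gauche pairs: CH2Cl(120°)/OCH3(180°); CH2Cl(120°)/NH2(60°); tBu(240°)/OCH3(180°) — 3 interactions.

3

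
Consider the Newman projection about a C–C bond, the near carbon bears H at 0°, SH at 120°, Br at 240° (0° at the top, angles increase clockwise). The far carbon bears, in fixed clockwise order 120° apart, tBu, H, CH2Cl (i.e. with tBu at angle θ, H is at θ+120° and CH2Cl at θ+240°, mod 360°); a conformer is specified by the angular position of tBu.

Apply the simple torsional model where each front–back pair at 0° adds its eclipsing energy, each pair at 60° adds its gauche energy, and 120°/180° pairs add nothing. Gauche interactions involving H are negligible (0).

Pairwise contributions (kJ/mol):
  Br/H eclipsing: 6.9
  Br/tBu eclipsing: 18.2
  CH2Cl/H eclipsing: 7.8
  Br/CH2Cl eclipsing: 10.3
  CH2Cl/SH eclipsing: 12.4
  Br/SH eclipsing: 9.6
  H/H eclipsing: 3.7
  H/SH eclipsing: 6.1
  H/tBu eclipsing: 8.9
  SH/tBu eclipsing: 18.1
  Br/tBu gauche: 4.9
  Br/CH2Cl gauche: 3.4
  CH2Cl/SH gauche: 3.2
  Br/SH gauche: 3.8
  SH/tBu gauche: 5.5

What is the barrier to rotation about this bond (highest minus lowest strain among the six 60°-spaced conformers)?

25.4 kJ/mol

tBu at 0° (eclipsed): H(0°)/tBu(0°) eclipsed 8.9; SH(120°)/H(120°) eclipsed 6.1; Br(240°)/CH2Cl(240°) eclipsed 10.3 → 25.3 kJ/mol.
tBu at 60° (staggered): SH(120°)/tBu(60°) gauche 5.5; Br(240°)/CH2Cl(300°) gauche 3.4 → 8.9 kJ/mol.
tBu at 120° (eclipsed): H(0°)/CH2Cl(0°) eclipsed 7.8; SH(120°)/tBu(120°) eclipsed 18.1; Br(240°)/H(240°) eclipsed 6.9 → 32.8 kJ/mol.
tBu at 180° (staggered): SH(120°)/tBu(180°) gauche 5.5; SH(120°)/CH2Cl(60°) gauche 3.2; Br(240°)/tBu(180°) gauche 4.9 → 13.6 kJ/mol.
tBu at 240° (eclipsed): H(0°)/H(0°) eclipsed 3.7; SH(120°)/CH2Cl(120°) eclipsed 12.4; Br(240°)/tBu(240°) eclipsed 18.2 → 34.3 kJ/mol.
tBu at 300° (staggered): SH(120°)/CH2Cl(180°) gauche 3.2; Br(240°)/tBu(300°) gauche 4.9; Br(240°)/CH2Cl(180°) gauche 3.4 → 11.5 kJ/mol.
Max at 240° (34.3 kJ/mol), min at 60° (8.9 kJ/mol); barrier = 25.4 kJ/mol.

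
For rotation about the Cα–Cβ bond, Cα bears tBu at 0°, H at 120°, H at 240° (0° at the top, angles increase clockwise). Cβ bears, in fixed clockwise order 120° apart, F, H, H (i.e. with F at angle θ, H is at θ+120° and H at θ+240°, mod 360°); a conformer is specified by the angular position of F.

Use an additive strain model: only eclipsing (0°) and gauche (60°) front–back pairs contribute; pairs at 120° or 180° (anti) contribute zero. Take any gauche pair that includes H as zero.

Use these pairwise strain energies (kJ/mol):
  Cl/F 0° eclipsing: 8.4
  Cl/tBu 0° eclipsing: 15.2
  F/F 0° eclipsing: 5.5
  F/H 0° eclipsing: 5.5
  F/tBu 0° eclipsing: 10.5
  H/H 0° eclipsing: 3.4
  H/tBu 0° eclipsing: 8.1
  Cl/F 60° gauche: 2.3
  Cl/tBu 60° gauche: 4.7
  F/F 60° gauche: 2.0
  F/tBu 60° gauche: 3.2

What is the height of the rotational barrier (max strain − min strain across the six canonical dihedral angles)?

F at 0° (eclipsed): tBu(0°)/F(0°) eclipsed 10.5; H(120°)/H(120°) eclipsed 3.4; H(240°)/H(240°) eclipsed 3.4 → 17.3 kJ/mol.
F at 60° (staggered): tBu(0°)/F(60°) gauche 3.2 → 3.2 kJ/mol.
F at 120° (eclipsed): tBu(0°)/H(0°) eclipsed 8.1; H(120°)/F(120°) eclipsed 5.5; H(240°)/H(240°) eclipsed 3.4 → 17.0 kJ/mol.
F at 180° (staggered): no non-H gauche contacts → 0.0 kJ/mol.
F at 240° (eclipsed): tBu(0°)/H(0°) eclipsed 8.1; H(120°)/H(120°) eclipsed 3.4; H(240°)/F(240°) eclipsed 5.5 → 17.0 kJ/mol.
F at 300° (staggered): tBu(0°)/F(300°) gauche 3.2 → 3.2 kJ/mol.
Max at 0° (17.3 kJ/mol), min at 180° (0.0 kJ/mol); barrier = 17.3 kJ/mol.

17.3 kJ/mol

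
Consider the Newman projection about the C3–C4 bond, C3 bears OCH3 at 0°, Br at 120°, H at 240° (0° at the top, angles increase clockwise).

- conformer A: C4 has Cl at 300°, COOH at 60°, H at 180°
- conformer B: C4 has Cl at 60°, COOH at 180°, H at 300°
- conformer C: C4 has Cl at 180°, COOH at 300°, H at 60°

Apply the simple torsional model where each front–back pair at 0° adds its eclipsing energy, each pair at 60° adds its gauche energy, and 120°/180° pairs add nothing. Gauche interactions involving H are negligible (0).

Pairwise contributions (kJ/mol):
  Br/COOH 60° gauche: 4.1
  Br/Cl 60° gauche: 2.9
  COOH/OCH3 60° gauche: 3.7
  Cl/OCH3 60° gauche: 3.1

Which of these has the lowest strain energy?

A (staggered): OCH3–Cl gauche, OCH3–COOH gauche, Br–COOH gauche; 3.1 + 3.7 + 4.1 = 10.9 kJ/mol.
B (staggered): OCH3–Cl gauche, Br–Cl gauche, Br–COOH gauche; 3.1 + 2.9 + 4.1 = 10.1 kJ/mol.
C (staggered): OCH3–COOH gauche, Br–Cl gauche; 3.7 + 2.9 = 6.6 kJ/mol.
C has the lowest total (6.6 kJ/mol).

C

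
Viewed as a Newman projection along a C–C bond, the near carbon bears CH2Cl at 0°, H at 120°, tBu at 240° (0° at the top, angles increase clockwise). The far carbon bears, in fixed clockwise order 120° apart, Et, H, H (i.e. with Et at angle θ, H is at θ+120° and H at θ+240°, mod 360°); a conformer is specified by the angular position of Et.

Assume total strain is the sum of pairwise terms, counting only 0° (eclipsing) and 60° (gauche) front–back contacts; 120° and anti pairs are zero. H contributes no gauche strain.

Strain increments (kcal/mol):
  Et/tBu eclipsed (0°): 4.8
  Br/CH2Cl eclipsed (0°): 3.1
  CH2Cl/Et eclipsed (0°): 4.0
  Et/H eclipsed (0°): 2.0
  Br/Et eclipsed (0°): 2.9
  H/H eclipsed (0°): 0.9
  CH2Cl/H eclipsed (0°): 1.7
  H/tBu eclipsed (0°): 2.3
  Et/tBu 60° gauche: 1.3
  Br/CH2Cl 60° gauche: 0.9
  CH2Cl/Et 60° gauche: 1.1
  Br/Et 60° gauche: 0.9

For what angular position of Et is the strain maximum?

Et at 0° (eclipsed): CH2Cl(0°)/Et(0°) eclipsed 4.0; H(120°)/H(120°) eclipsed 0.9; tBu(240°)/H(240°) eclipsed 2.3 → 7.2 kcal/mol.
Et at 60° (staggered): CH2Cl(0°)/Et(60°) gauche 1.1 → 1.1 kcal/mol.
Et at 120° (eclipsed): CH2Cl(0°)/H(0°) eclipsed 1.7; H(120°)/Et(120°) eclipsed 2.0; tBu(240°)/H(240°) eclipsed 2.3 → 6.0 kcal/mol.
Et at 180° (staggered): tBu(240°)/Et(180°) gauche 1.3 → 1.3 kcal/mol.
Et at 240° (eclipsed): CH2Cl(0°)/H(0°) eclipsed 1.7; H(120°)/H(120°) eclipsed 0.9; tBu(240°)/Et(240°) eclipsed 4.8 → 7.4 kcal/mol.
Et at 300° (staggered): CH2Cl(0°)/Et(300°) gauche 1.1; tBu(240°)/Et(300°) gauche 1.3 → 2.4 kcal/mol.
The maximum (7.4 kcal/mol) occurs with Et at 240°.

240°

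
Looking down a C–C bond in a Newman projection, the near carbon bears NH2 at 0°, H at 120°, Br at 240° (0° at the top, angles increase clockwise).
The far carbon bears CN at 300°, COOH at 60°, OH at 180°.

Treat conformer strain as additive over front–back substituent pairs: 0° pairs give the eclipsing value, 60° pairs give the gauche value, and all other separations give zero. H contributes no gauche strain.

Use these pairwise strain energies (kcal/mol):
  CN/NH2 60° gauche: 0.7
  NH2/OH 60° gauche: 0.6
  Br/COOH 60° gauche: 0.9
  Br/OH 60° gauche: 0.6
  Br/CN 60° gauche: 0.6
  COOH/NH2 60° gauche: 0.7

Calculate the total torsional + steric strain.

This conformer is staggered. NH2 at 0° is gauche with CN at 300° (0.7); NH2 at 0° is gauche with COOH at 60° (0.7); Br at 240° is gauche with CN at 300° (0.6); Br at 240° is gauche with OH at 180° (0.6). Total 2.6 kcal/mol.

2.6 kcal/mol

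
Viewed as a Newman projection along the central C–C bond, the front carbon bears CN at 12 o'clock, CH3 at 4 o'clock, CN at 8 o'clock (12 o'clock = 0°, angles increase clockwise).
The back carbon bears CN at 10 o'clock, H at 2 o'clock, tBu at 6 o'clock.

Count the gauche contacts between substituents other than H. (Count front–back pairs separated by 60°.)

4

Non-H gauche pairs: CN(0°)/CN(300°); CH3(120°)/tBu(180°); CN(240°)/CN(300°); CN(240°)/tBu(180°) — 4 interactions.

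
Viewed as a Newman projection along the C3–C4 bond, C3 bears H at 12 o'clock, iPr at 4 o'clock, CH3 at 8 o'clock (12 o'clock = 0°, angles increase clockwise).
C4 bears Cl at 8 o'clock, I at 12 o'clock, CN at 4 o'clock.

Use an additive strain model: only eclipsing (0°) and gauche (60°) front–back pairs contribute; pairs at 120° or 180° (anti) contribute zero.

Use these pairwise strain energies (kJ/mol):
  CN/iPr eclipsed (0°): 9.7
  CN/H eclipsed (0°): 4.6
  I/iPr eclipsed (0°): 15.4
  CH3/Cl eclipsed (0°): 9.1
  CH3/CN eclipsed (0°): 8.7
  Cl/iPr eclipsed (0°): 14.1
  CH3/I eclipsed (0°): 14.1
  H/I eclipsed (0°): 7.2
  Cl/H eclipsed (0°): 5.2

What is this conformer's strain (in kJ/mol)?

26.0 kJ/mol

This conformer (eclipsed): H(0°)/I(0°) eclipsed 7.2; iPr(120°)/CN(120°) eclipsed 9.7; CH3(240°)/Cl(240°) eclipsed 9.1 → 26.0 kJ/mol.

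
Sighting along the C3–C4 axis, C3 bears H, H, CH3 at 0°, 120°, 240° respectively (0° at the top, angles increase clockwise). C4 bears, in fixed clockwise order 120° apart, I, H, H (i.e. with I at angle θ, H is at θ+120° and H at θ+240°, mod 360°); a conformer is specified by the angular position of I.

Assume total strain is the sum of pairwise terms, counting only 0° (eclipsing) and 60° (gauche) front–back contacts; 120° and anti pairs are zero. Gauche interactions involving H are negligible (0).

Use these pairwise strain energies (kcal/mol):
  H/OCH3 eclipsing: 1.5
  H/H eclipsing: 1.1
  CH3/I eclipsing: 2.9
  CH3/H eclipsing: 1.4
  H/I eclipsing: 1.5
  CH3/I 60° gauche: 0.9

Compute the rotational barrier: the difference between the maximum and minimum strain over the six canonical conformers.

I at 0° (eclipsed): H–I eclipsed, H–H eclipsed, CH3–H eclipsed; 1.5 + 1.1 + 1.4 = 4.0 kcal/mol.
I at 60° (staggered): no non-H gauche contacts → 0.0 kcal/mol.
I at 120° (eclipsed): H–H eclipsed, H–I eclipsed, CH3–H eclipsed; 1.1 + 1.5 + 1.4 = 4.0 kcal/mol.
I at 180° (staggered): CH3–I gauche; 0.9 = 0.9 kcal/mol.
I at 240° (eclipsed): H–H eclipsed, H–H eclipsed, CH3–I eclipsed; 1.1 + 1.1 + 2.9 = 5.1 kcal/mol.
I at 300° (staggered): CH3–I gauche; 0.9 = 0.9 kcal/mol.
Max at 240° (5.1 kcal/mol), min at 60° (0.0 kcal/mol); barrier = 5.1 kcal/mol.

5.1 kcal/mol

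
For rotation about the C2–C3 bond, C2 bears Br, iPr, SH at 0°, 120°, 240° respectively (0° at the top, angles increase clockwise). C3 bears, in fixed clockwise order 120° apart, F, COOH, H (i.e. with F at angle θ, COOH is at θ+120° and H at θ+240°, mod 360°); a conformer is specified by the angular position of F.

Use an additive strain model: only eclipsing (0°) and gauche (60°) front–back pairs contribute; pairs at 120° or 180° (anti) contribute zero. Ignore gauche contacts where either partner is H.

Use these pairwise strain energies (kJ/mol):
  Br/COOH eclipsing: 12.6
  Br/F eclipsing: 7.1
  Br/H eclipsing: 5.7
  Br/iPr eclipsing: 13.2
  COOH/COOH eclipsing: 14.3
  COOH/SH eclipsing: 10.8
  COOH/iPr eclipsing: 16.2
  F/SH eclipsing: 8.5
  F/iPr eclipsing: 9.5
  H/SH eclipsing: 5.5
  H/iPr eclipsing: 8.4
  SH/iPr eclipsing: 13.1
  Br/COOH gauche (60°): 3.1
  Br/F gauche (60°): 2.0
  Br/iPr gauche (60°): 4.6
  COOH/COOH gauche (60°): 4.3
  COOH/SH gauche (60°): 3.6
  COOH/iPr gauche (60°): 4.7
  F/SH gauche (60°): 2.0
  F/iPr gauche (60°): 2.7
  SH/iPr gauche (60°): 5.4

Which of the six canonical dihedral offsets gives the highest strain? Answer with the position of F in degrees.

F at 0° is eclipsed. Br at 0° is eclipsed with F at 0° (7.1); iPr at 120° is eclipsed with COOH at 120° (16.2); SH at 240° is eclipsed with H at 240° (5.5). Total 28.8 kJ/mol.
F at 60° is staggered. Br at 0° is gauche with F at 60° (2.0); iPr at 120° is gauche with F at 60° (2.7); iPr at 120° is gauche with COOH at 180° (4.7); SH at 240° is gauche with COOH at 180° (3.6). Total 13.0 kJ/mol.
F at 120° is eclipsed. Br at 0° is eclipsed with H at 0° (5.7); iPr at 120° is eclipsed with F at 120° (9.5); SH at 240° is eclipsed with COOH at 240° (10.8). Total 26.0 kJ/mol.
F at 180° is staggered. Br at 0° is gauche with COOH at 300° (3.1); iPr at 120° is gauche with F at 180° (2.7); SH at 240° is gauche with F at 180° (2.0); SH at 240° is gauche with COOH at 300° (3.6). Total 11.4 kJ/mol.
F at 240° is eclipsed. Br at 0° is eclipsed with COOH at 0° (12.6); iPr at 120° is eclipsed with H at 120° (8.4); SH at 240° is eclipsed with F at 240° (8.5). Total 29.5 kJ/mol.
F at 300° is staggered. Br at 0° is gauche with F at 300° (2.0); Br at 0° is gauche with COOH at 60° (3.1); iPr at 120° is gauche with COOH at 60° (4.7); SH at 240° is gauche with F at 300° (2.0). Total 11.8 kJ/mol.
The maximum (29.5 kJ/mol) occurs with F at 240°.

240°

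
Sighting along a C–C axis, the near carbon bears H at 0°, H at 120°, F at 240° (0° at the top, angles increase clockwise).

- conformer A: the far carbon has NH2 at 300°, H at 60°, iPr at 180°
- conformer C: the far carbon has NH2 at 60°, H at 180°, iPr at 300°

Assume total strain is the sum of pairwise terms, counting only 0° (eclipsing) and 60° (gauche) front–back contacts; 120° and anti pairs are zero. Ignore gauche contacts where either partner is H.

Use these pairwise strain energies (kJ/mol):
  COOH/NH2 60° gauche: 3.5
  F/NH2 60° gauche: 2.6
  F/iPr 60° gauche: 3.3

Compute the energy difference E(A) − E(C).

+2.6 kJ/mol

A (staggered): F–NH2 gauche, F–iPr gauche; 2.6 + 3.3 = 5.9 kJ/mol.
C (staggered): F–iPr gauche; 3.3 = 3.3 kJ/mol.
E(A) − E(C) = 5.9 − 3.3 = +2.6 kJ/mol.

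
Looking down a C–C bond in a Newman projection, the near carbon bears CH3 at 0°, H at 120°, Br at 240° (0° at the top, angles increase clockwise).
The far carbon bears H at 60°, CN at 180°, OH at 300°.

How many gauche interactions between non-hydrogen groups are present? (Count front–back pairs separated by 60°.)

3

Non-H gauche pairs: CH3(0°)/OH(300°); Br(240°)/CN(180°); Br(240°)/OH(300°) — 3 interactions.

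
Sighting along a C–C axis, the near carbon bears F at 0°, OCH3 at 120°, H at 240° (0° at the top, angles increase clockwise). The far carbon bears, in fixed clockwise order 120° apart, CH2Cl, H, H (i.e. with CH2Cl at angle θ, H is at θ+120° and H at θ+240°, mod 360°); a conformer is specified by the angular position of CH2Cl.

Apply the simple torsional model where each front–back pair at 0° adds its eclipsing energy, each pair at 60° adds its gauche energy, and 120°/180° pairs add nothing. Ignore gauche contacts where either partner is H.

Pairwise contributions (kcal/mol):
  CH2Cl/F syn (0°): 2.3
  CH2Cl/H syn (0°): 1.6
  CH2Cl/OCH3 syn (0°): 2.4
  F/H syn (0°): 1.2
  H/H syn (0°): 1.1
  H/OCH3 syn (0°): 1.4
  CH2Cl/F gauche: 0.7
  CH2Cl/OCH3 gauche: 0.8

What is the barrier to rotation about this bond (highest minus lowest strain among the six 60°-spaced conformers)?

4.1 kcal/mol

CH2Cl at 0° is eclipsed. F at 0° is eclipsed with CH2Cl at 0° (2.3); OCH3 at 120° is eclipsed with H at 120° (1.4); H at 240° is eclipsed with H at 240° (1.1). Total 4.8 kcal/mol.
CH2Cl at 60° is staggered. F at 0° is gauche with CH2Cl at 60° (0.7); OCH3 at 120° is gauche with CH2Cl at 60° (0.8). Total 1.5 kcal/mol.
CH2Cl at 120° is eclipsed. F at 0° is eclipsed with H at 0° (1.2); OCH3 at 120° is eclipsed with CH2Cl at 120° (2.4); H at 240° is eclipsed with H at 240° (1.1). Total 4.7 kcal/mol.
CH2Cl at 180° is staggered. OCH3 at 120° is gauche with CH2Cl at 180° (0.8). Total 0.8 kcal/mol.
CH2Cl at 240° is eclipsed. F at 0° is eclipsed with H at 0° (1.2); OCH3 at 120° is eclipsed with H at 120° (1.4); H at 240° is eclipsed with CH2Cl at 240° (1.6). Total 4.2 kcal/mol.
CH2Cl at 300° is staggered. F at 0° is gauche with CH2Cl at 300° (0.7). Total 0.7 kcal/mol.
Max at 0° (4.8 kcal/mol), min at 300° (0.7 kcal/mol); barrier = 4.1 kcal/mol.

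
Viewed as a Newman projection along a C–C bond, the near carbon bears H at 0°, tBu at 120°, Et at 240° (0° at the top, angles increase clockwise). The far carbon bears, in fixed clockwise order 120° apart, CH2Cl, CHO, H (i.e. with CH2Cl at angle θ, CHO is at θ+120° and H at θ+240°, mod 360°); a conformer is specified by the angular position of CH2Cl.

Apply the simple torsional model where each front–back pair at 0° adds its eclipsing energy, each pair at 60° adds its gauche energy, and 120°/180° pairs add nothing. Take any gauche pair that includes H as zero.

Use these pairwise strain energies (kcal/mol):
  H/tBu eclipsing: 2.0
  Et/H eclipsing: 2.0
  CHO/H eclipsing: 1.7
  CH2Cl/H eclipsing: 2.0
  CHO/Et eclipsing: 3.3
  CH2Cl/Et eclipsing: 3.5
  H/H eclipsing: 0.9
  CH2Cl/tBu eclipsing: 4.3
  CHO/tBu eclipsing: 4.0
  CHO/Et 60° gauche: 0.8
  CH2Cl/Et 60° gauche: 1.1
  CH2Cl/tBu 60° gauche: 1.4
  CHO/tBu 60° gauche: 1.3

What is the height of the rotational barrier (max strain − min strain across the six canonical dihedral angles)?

6.1 kcal/mol

CH2Cl at 0° (eclipsed): H(0°)/CH2Cl(0°) eclipsed 2.0; tBu(120°)/CHO(120°) eclipsed 4.0; Et(240°)/H(240°) eclipsed 2.0 → 8.0 kcal/mol.
CH2Cl at 60° (staggered): tBu(120°)/CH2Cl(60°) gauche 1.4; tBu(120°)/CHO(180°) gauche 1.3; Et(240°)/CHO(180°) gauche 0.8 → 3.5 kcal/mol.
CH2Cl at 120° (eclipsed): H(0°)/H(0°) eclipsed 0.9; tBu(120°)/CH2Cl(120°) eclipsed 4.3; Et(240°)/CHO(240°) eclipsed 3.3 → 8.5 kcal/mol.
CH2Cl at 180° (staggered): tBu(120°)/CH2Cl(180°) gauche 1.4; Et(240°)/CH2Cl(180°) gauche 1.1; Et(240°)/CHO(300°) gauche 0.8 → 3.3 kcal/mol.
CH2Cl at 240° (eclipsed): H(0°)/CHO(0°) eclipsed 1.7; tBu(120°)/H(120°) eclipsed 2.0; Et(240°)/CH2Cl(240°) eclipsed 3.5 → 7.2 kcal/mol.
CH2Cl at 300° (staggered): tBu(120°)/CHO(60°) gauche 1.3; Et(240°)/CH2Cl(300°) gauche 1.1 → 2.4 kcal/mol.
Max at 120° (8.5 kcal/mol), min at 300° (2.4 kcal/mol); barrier = 6.1 kcal/mol.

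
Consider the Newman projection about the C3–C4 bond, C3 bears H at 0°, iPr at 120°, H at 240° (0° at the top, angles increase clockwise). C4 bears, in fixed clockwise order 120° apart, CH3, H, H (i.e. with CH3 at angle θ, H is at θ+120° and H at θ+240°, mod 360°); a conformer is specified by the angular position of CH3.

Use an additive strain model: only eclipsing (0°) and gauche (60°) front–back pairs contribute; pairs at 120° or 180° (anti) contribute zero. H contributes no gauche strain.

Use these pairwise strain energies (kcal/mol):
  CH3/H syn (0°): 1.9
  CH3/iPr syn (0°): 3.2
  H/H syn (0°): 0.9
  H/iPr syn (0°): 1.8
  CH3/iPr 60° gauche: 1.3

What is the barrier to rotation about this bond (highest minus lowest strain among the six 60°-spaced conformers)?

CH3 at 0° (eclipsed): H(0°)/CH3(0°) eclipsed 1.9; iPr(120°)/H(120°) eclipsed 1.8; H(240°)/H(240°) eclipsed 0.9 → 4.6 kcal/mol.
CH3 at 60° (staggered): iPr(120°)/CH3(60°) gauche 1.3 → 1.3 kcal/mol.
CH3 at 120° (eclipsed): H(0°)/H(0°) eclipsed 0.9; iPr(120°)/CH3(120°) eclipsed 3.2; H(240°)/H(240°) eclipsed 0.9 → 5.0 kcal/mol.
CH3 at 180° (staggered): iPr(120°)/CH3(180°) gauche 1.3 → 1.3 kcal/mol.
CH3 at 240° (eclipsed): H(0°)/H(0°) eclipsed 0.9; iPr(120°)/H(120°) eclipsed 1.8; H(240°)/CH3(240°) eclipsed 1.9 → 4.6 kcal/mol.
CH3 at 300° (staggered): no non-H gauche contacts → 0.0 kcal/mol.
Max at 120° (5.0 kcal/mol), min at 300° (0.0 kcal/mol); barrier = 5.0 kcal/mol.

5.0 kcal/mol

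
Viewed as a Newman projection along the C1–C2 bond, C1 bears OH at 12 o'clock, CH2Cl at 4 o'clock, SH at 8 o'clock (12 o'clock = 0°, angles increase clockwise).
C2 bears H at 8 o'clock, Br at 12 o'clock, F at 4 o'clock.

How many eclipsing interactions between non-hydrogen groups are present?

2

Non-H eclipsing pairs: OH(0°)/Br(0°); CH2Cl(120°)/F(120°) — 2 interactions.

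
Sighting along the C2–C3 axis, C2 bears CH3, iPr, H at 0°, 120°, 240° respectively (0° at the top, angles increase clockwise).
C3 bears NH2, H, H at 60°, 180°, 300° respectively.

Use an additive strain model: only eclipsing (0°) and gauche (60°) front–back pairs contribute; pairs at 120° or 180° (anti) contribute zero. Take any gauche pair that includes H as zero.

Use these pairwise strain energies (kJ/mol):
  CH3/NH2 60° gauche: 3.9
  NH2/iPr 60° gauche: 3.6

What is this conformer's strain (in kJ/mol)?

7.5 kJ/mol

This conformer (staggered): CH3(0°)/NH2(60°) gauche 3.9; iPr(120°)/NH2(60°) gauche 3.6 → 7.5 kJ/mol.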